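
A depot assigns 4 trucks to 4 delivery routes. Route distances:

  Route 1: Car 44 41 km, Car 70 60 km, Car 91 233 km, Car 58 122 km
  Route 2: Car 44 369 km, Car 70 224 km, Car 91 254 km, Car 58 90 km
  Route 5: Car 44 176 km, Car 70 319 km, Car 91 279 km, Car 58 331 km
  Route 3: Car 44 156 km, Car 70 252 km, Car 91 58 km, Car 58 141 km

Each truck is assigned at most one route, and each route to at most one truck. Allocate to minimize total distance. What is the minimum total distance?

Min total: 384 km

Optimal: Car 44→Route 5 (176 km), Car 70→Route 1 (60 km), Car 91→Route 3 (58 km), Car 58→Route 2 (90 km) — total 176+60+58+90 = 384 km.
Min-entry greedy (repeatedly take the single cheapest remaining cell) gives 508 km, worse by 124.
Swapping Car 44↔Car 91 (Car 44→Route 3 156 km, Car 91→Route 5 279 km) adds 201.
No other one-to-one assignment undercuts 384 km.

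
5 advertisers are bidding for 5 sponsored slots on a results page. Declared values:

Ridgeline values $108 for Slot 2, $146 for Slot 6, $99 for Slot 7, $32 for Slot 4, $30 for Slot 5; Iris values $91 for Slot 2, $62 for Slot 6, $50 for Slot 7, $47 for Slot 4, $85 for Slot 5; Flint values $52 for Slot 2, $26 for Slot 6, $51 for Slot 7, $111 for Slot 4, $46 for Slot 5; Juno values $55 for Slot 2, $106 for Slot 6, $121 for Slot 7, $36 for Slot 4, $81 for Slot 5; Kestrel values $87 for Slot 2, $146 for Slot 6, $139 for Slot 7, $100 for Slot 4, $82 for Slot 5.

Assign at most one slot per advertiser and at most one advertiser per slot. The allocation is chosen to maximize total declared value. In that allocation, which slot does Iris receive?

Optimal: Ridgeline→Slot 2 ($108), Iris→Slot 5 ($85), Flint→Slot 4 ($111), Juno→Slot 7 ($121), Kestrel→Slot 6 ($146) — total 108+85+111+121+146 = $571.
Max-entry greedy (repeatedly take the single best remaining cell) gives $568, worse by 3.
Next-best assignment: Ridgeline→Slot 6, Iris→Slot 2, Flint→Slot 4, Juno→Slot 5, Kestrel→Slot 7 = $568.
Iris's own top slot is Slot 2 ($91), but forcing Iris→Slot 2 and reassigning the rest optimally gives only $568 — worse by 3.

Iris receives Slot 5.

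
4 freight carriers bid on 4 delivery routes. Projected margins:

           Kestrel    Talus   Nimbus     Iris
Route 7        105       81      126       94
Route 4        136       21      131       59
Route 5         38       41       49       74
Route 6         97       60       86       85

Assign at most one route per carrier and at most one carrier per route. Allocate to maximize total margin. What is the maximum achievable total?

Optimal: Kestrel→Route 4 ($136k), Talus→Route 6 ($60k), Nimbus→Route 7 ($126k), Iris→Route 5 ($74k) — total 136+60+126+74 = $396k.
Max-entry greedy (repeatedly take the single best remaining cell) gives $388k, worse by 8.
No other one-to-one assignment exceeds $396k.

Max total: $396k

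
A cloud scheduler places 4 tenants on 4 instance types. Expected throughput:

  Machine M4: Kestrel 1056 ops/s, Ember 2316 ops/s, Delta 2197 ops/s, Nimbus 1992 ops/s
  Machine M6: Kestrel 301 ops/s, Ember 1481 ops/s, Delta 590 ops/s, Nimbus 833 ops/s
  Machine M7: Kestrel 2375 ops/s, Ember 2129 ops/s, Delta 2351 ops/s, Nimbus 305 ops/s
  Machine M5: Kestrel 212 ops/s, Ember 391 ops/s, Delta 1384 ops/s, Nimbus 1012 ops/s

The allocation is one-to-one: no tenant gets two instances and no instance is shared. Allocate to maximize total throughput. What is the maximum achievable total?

Optimal: Kestrel→Machine M7 (2375 ops/s), Ember→Machine M6 (1481 ops/s), Delta→Machine M5 (1384 ops/s), Nimbus→Machine M4 (1992 ops/s) — total 2375+1481+1384+1992 = 7232 ops/s.
Column-greedy (each instance in turn goes to its best remaining tenant) gives 6908 ops/s, worse by 324.
Next-best assignment: Kestrel→Machine M7, Ember→Machine M6, Delta→Machine M4, Nimbus→Machine M5 = 7065 ops/s.
Every other assignment is strictly worse.

Max total: 7232 ops/s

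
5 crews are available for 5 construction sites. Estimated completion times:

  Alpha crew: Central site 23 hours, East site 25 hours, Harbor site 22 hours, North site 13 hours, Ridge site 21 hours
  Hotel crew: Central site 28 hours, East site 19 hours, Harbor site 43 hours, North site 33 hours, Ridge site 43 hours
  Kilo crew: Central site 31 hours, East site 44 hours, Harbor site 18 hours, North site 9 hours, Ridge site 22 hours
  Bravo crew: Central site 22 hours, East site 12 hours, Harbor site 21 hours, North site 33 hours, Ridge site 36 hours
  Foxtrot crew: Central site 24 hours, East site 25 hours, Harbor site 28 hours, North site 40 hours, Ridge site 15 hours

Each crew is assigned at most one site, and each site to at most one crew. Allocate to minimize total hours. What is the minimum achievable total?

Optimal: Alpha crew→Harbor site (22 hours), Hotel crew→Central site (28 hours), Kilo crew→North site (9 hours), Bravo crew→East site (12 hours), Foxtrot crew→Ridge site (15 hours) — total 22+28+9+12+15 = 86 hours.
Swapping Bravo crew↔Alpha crew (Bravo crew→Harbor site 21 hours, Alpha crew→East site 25 hours) adds 12.
No other one-to-one assignment undercuts 86 hours.

Min total: 86 hours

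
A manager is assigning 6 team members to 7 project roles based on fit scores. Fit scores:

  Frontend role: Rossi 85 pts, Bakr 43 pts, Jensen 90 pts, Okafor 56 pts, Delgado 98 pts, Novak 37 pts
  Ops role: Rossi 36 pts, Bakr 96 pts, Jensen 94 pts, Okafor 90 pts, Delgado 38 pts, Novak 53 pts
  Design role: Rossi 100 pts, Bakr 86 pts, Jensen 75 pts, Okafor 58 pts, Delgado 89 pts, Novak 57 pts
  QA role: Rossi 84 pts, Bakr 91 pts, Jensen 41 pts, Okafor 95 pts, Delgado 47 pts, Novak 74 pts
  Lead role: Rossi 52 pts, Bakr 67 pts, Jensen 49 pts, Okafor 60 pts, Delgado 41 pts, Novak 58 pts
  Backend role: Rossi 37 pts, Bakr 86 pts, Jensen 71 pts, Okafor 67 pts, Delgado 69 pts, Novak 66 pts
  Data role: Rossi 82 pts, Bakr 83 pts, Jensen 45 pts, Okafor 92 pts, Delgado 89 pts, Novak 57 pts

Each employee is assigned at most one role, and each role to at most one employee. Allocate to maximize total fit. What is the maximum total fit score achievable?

Maximum total: 544 pts

This is the linear assignment problem.
Optimal: Rossi→Design role (100 pts), Bakr→Backend role (86 pts), Jensen→Ops role (94 pts), Okafor→Data role (92 pts), Delgado→Frontend role (98 pts), Novak→QA role (74 pts) — total 100+86+94+92+98+74 = 544 pts.
Column-greedy (each role in turn goes to its best remaining employee) gives 518 pts, worse by 26.
Next-best assignment: Rossi→Design role, Bakr→QA role, Jensen→Ops role, Okafor→Data role, Delgado→Frontend role, Novak→Backend role = 541 pts.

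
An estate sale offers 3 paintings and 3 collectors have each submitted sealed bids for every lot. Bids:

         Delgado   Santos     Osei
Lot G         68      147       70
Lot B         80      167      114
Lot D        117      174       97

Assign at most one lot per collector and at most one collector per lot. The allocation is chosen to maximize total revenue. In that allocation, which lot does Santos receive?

Santos receives Lot G.

Optimal: Delgado→Lot D ($117), Santos→Lot G ($147), Osei→Lot B ($114) — total 117+147+114 = $378.
Next-best assignment: Delgado→Lot G, Santos→Lot D, Osei→Lot B = $356.
Every other assignment is strictly worse.
Santos's own top lot is Lot D ($174), but forcing Santos→Lot D and reassigning the rest optimally gives only $356 — worse by 22.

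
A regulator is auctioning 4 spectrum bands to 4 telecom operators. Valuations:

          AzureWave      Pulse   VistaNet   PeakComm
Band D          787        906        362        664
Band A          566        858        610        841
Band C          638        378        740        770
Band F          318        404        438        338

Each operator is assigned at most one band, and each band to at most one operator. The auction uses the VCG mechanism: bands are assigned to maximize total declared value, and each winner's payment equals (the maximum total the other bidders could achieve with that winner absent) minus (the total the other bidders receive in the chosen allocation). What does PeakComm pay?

PeakComm pays $302M.

Efficient allocation: AzureWave→Band D ($787M), Pulse→Band A ($858M), VistaNet→Band F ($438M), PeakComm→Band C ($770M); total welfare W = $2853M.
PeakComm receives Band C at value $770M, so the others get W − 770 = $2083M.
Without PeakComm: best allocation of the remaining 3 bidders over all 4 bands is AzureWave→Band D ($787M), Pulse→Band A ($858M), VistaNet→Band C ($740M), total $2385M.
VCG payment = (others' best without PeakComm) − (others' welfare with PeakComm) = 2385 − 2083 = $302M.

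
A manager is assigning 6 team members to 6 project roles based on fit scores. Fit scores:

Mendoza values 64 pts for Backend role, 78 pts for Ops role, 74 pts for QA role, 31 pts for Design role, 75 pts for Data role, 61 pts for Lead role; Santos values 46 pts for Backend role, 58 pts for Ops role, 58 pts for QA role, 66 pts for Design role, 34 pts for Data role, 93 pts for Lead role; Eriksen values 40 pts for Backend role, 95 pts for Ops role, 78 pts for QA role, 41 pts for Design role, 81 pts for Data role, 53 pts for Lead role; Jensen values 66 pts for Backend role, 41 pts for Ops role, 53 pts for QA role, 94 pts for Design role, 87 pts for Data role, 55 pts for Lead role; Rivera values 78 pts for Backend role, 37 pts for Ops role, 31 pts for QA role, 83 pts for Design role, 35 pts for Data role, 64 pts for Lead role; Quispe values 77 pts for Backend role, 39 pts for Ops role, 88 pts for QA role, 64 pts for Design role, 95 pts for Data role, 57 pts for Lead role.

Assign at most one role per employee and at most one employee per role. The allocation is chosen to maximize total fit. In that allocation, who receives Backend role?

Optimal: Mendoza→QA role (74 pts), Santos→Lead role (93 pts), Eriksen→Ops role (95 pts), Jensen→Design role (94 pts), Rivera→Backend role (78 pts), Quispe→Data role (95 pts) — total 74+93+95+94+78+95 = 529 pts.
Swapping Santos↔Mendoza (Santos→QA role 58 pts, Mendoza→Lead role 61 pts) loses 48.
Every other assignment is strictly worse.
Rivera's own top role is Design role (83 pts), but forcing Rivera→Design role and reassigning the rest optimally gives only 510 pts — worse by 19.

Rivera receives Backend role.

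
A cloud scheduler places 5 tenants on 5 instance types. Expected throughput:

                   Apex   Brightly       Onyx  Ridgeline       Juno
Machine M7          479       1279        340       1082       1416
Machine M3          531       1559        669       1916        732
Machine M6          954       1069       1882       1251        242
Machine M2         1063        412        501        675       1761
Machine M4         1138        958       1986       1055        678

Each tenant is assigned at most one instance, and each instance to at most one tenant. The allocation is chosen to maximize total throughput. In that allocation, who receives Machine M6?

Optimal: Apex→Machine M4 (1138 ops/s), Brightly→Machine M7 (1279 ops/s), Onyx→Machine M6 (1882 ops/s), Ridgeline→Machine M3 (1916 ops/s), Juno→Machine M2 (1761 ops/s) — total 1138+1279+1882+1916+1761 = 7976 ops/s.
Max-entry greedy (repeatedly take the single best remaining cell) gives 7896 ops/s, worse by 80.
Next-best assignment: Apex→Machine M6, Brightly→Machine M7, Onyx→Machine M4, Ridgeline→Machine M3, Juno→Machine M2 = 7896 ops/s.
Every other assignment is strictly worse.
Onyx's own top instance is Machine M4 (1986 ops/s), but forcing Onyx→Machine M4 and reassigning the rest optimally gives only 7896 ops/s — worse by 80.

Onyx receives Machine M6.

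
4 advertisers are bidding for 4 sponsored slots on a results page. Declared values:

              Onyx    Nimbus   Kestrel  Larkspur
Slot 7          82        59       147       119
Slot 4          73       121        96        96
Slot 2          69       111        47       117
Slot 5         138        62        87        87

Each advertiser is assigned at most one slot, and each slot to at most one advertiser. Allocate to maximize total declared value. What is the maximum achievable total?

Optimal: Onyx→Slot 5 ($138), Nimbus→Slot 4 ($121), Kestrel→Slot 7 ($147), Larkspur→Slot 2 ($117) — total 138+121+147+117 = $523.

Max total: $523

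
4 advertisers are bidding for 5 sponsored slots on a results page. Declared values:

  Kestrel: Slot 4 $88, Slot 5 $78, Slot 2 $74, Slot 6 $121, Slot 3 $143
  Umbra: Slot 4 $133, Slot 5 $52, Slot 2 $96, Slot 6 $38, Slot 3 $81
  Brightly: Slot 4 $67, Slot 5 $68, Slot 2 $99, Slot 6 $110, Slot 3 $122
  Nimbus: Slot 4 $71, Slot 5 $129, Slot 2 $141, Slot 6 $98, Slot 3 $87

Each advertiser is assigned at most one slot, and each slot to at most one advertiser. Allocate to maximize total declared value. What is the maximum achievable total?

Max total: $527

Optimal: Kestrel→Slot 3 ($143), Umbra→Slot 4 ($133), Brightly→Slot 6 ($110), Nimbus→Slot 2 ($141) — total 143+133+110+141 = $527.
Column-greedy (each slot in turn goes to its best remaining advertiser) gives $482, worse by 45.
Swapping Kestrel↔Brightly (Kestrel→Slot 6 $121, Brightly→Slot 3 $122) loses 10.
Checked against all permutations: $527 is optimal.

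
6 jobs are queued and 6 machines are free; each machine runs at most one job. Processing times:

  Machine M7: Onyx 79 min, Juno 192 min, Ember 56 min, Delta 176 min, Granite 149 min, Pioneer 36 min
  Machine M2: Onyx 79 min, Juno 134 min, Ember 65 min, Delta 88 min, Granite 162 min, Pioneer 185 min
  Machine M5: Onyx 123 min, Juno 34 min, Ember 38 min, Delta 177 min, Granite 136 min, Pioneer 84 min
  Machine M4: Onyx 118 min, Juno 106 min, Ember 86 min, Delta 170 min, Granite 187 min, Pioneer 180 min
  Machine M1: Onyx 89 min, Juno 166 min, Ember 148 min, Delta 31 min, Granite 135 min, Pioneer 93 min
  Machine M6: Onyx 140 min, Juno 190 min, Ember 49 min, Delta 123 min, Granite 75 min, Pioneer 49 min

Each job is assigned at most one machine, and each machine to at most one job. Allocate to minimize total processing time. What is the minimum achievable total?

Minimum total: 341 min

Optimal: Onyx→Machine M2 (79 min), Juno→Machine M5 (34 min), Ember→Machine M4 (86 min), Delta→Machine M1 (31 min), Granite→Machine M6 (75 min), Pioneer→Machine M7 (36 min) — total 79+34+86+31+75+36 = 341 min.
Min-entry greedy (repeatedly take the single cheapest remaining cell) gives 416 min, worse by 75.
Swapping Onyx↔Pioneer (Onyx→Machine M7 79 min, Pioneer→Machine M2 185 min) adds 149.
Every other assignment is strictly worse.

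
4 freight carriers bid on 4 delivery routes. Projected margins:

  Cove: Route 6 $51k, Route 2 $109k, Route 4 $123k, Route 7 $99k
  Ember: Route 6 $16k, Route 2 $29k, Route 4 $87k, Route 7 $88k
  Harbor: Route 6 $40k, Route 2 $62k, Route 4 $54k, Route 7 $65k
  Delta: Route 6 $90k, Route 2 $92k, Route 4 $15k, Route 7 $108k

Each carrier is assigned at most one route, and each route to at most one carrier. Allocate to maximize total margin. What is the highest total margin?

Max total: $363k

Optimal: Cove→Route 4 ($123k), Ember→Route 7 ($88k), Harbor→Route 2 ($62k), Delta→Route 6 ($90k) — total 123+88+62+90 = $363k.
Max-entry greedy (repeatedly take the single best remaining cell) gives $309k, worse by 54.
Next-best assignment: Cove→Route 2, Ember→Route 4, Harbor→Route 7, Delta→Route 6 = $351k.
Every other assignment is strictly worse.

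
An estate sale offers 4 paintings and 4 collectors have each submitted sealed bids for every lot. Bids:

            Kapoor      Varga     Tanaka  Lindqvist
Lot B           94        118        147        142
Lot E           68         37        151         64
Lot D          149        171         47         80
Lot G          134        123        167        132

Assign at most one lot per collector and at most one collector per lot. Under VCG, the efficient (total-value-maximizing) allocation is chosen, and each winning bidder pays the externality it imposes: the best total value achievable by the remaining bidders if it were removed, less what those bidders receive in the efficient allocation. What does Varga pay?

Efficient allocation: Kapoor→Lot G ($134), Varga→Lot D ($171), Tanaka→Lot E ($151), Lindqvist→Lot B ($142); total welfare W = $598.
Varga receives Lot D at value $171, so the others get W − 171 = $427.
Without Varga: best allocation of the remaining 3 bidders over all 4 lots is Kapoor→Lot D ($149), Tanaka→Lot G ($167), Lindqvist→Lot B ($142), total $458.
VCG payment = (others' best without Varga) − (others' welfare with Varga) = 458 − 427 = $31.

Varga pays $31.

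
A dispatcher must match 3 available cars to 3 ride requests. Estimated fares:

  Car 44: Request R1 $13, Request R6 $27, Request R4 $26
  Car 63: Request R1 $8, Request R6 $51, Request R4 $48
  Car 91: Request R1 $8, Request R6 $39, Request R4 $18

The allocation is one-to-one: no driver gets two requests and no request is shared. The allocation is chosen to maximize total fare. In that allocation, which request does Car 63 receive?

Car 63 receives Request R4.

Treat this as an assignment problem: match each driver to one request.
Optimal: Car 44→Request R1 ($13), Car 63→Request R4 ($48), Car 91→Request R6 ($39) — total 13+48+39 = $100.
Row-greedy (each driver in turn takes its best remaining request) gives $83, worse by 17.
Next-best assignment: Car 44→Request R4, Car 63→Request R6, Car 91→Request R1 = $85.
No other one-to-one assignment exceeds $100.
Car 63's own top request is Request R6 ($51), but forcing Car 63→Request R6 and reassigning the rest optimally gives only $85 — worse by 15.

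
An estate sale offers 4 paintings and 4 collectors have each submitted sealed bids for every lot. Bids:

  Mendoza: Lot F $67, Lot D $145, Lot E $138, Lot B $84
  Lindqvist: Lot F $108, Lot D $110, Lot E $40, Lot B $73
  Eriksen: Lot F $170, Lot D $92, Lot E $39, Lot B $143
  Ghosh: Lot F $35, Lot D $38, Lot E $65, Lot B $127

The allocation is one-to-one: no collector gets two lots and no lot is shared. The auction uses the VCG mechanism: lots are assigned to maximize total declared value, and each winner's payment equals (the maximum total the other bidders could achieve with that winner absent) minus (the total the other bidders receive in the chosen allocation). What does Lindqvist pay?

Lindqvist pays $7.

Efficient allocation: Mendoza→Lot E ($138), Lindqvist→Lot D ($110), Eriksen→Lot F ($170), Ghosh→Lot B ($127); total welfare W = $545.
Lindqvist receives Lot D at value $110, so the others get W − 110 = $435.
Without Lindqvist: best allocation of the remaining 3 bidders over all 4 lots is Mendoza→Lot D ($145), Eriksen→Lot F ($170), Ghosh→Lot B ($127), total $442.
VCG payment = (others' best without Lindqvist) − (others' welfare with Lindqvist) = 442 − 435 = $7.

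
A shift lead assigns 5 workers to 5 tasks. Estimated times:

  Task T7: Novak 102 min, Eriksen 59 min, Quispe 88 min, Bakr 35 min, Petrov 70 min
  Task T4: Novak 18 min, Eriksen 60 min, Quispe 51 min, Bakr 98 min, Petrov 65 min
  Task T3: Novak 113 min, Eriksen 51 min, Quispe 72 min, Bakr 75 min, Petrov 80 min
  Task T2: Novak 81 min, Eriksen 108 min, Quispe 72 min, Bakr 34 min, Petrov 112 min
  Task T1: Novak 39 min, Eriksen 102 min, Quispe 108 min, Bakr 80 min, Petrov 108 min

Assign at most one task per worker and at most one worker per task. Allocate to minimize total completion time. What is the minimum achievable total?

Optimal: Novak→Task T1 (39 min), Eriksen→Task T3 (51 min), Quispe→Task T4 (51 min), Bakr→Task T2 (34 min), Petrov→Task T7 (70 min) — total 39+51+51+34+70 = 245 min.
Column-greedy (each task in turn goes to its cheapest remaining worker) gives 284 min, worse by 39.
Checked against all permutations: 245 min is optimal.

Minimum total: 245 min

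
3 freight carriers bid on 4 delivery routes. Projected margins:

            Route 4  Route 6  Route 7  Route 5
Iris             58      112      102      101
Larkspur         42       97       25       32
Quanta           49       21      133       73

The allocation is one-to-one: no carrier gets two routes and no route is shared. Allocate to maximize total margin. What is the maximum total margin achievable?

This is a one-to-one assignment (maximum-weight bipartite matching).
Optimal: Iris→Route 5 ($101k), Larkspur→Route 6 ($97k), Quanta→Route 7 ($133k) — total 101+97+133 = $331k.
Row-greedy (each carrier in turn takes its best remaining route) gives $287k, worse by 44.
Next-best assignment: Iris→Route 4, Larkspur→Route 6, Quanta→Route 7 = $288k.
Swapping Quanta↔Iris (Quanta→Route 5 $73k, Iris→Route 7 $102k) loses 59.
Checked against all permutations: $331k is optimal.

Max total: $331k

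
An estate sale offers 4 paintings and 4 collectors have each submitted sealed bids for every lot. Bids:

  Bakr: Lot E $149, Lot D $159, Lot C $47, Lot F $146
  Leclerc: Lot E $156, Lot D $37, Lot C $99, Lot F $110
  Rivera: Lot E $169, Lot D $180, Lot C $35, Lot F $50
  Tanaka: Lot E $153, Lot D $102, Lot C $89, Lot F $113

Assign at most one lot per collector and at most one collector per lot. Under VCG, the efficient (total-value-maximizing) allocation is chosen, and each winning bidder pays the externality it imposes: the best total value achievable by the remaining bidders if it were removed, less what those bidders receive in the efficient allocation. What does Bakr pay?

Efficient allocation: Bakr→Lot F ($146), Leclerc→Lot C ($99), Rivera→Lot D ($180), Tanaka→Lot E ($153); total welfare W = $578.
Bakr receives Lot F at value $146, so the others get W − 146 = $432.
Without Bakr: best allocation of the remaining 3 bidders over all 4 lots is Leclerc→Lot E ($156), Rivera→Lot D ($180), Tanaka→Lot F ($113), total $449.
VCG payment = (others' best without Bakr) − (others' welfare with Bakr) = 449 − 432 = $17.

Bakr pays $17.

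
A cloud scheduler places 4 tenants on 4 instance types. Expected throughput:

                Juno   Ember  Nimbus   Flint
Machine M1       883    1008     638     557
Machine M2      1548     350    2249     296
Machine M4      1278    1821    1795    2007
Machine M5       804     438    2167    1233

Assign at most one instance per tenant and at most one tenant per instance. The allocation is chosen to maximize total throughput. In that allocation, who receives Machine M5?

Treat this as an assignment problem: match each tenant to one instance.
Optimal: Juno→Machine M2 (1548 ops/s), Ember→Machine M1 (1008 ops/s), Nimbus→Machine M5 (2167 ops/s), Flint→Machine M4 (2007 ops/s) — total 1548+1008+2167+2007 = 6730 ops/s.
Column-greedy (each instance in turn goes to its best remaining tenant) gives 6068 ops/s, worse by 662.
Every other assignment is strictly worse.
Nimbus's own top instance is Machine M2 (2249 ops/s), but forcing Nimbus→Machine M2 and reassigning the rest optimally gives only 6186 ops/s — worse by 544.

Nimbus receives Machine M5.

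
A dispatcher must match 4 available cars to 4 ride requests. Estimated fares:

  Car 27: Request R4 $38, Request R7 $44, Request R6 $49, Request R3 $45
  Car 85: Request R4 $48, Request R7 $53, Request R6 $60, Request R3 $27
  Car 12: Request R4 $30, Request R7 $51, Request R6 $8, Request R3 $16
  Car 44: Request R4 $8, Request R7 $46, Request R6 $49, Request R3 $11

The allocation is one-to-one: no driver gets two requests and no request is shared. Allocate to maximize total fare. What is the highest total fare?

Maximum total: $193

Optimal: Car 27→Request R3 ($45), Car 85→Request R4 ($48), Car 12→Request R7 ($51), Car 44→Request R6 ($49) — total 45+48+51+49 = $193.
Every other assignment is strictly worse.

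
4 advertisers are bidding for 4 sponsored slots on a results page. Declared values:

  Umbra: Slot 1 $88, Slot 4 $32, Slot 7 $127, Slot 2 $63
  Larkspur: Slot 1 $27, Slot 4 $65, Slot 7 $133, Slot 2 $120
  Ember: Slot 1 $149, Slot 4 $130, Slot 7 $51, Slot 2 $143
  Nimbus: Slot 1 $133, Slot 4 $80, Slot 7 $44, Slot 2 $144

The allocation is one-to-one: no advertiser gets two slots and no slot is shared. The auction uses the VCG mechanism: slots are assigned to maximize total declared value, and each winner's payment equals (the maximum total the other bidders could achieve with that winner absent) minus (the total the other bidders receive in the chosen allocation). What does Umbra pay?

Umbra pays $43.

Efficient allocation: Umbra→Slot 7 ($127), Larkspur→Slot 2 ($120), Ember→Slot 4 ($130), Nimbus→Slot 1 ($133); total welfare W = $510.
Umbra receives Slot 7 at value $127, so the others get W − 127 = $383.
Without Umbra: best allocation of the remaining 3 bidders over all 4 slots is Larkspur→Slot 7 ($133), Ember→Slot 1 ($149), Nimbus→Slot 2 ($144), total $426.
VCG payment = (others' best without Umbra) − (others' welfare with Umbra) = 426 − 383 = $43.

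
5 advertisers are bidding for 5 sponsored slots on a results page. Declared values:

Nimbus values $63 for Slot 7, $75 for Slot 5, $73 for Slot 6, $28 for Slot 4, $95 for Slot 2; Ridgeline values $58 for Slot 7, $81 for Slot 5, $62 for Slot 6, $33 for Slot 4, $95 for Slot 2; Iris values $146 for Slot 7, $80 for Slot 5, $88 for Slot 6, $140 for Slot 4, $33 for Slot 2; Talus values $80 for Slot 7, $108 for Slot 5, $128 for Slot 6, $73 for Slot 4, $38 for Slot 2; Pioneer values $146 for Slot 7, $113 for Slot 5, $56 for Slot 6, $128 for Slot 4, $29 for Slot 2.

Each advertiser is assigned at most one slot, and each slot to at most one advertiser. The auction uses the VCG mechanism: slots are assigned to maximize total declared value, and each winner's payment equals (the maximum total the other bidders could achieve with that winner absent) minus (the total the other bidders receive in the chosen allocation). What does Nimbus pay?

Efficient allocation: Nimbus→Slot 2 ($95), Ridgeline→Slot 5 ($81), Iris→Slot 4 ($140), Talus→Slot 6 ($128), Pioneer→Slot 7 ($146); total welfare W = $590.
Nimbus receives Slot 2 at value $95, so the others get W − 95 = $495.
Without Nimbus: best allocation of the remaining 4 bidders over all 5 slots is Ridgeline→Slot 2 ($95), Iris→Slot 4 ($140), Talus→Slot 6 ($128), Pioneer→Slot 7 ($146), total $509.
VCG payment = (others' best without Nimbus) − (others' welfare with Nimbus) = 509 − 495 = $14.

Nimbus pays $14.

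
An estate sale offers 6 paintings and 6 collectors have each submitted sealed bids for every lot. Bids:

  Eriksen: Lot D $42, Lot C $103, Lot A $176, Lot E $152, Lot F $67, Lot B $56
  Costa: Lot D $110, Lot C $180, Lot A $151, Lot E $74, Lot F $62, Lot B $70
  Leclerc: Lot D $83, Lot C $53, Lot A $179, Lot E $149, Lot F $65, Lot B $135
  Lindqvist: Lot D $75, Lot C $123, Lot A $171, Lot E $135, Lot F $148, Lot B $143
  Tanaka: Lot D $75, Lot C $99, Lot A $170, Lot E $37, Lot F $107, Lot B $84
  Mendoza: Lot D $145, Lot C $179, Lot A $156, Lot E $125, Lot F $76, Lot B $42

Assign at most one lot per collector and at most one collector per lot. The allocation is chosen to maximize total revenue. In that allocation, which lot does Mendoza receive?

Optimal: Eriksen→Lot E ($152), Costa→Lot C ($180), Leclerc→Lot B ($135), Lindqvist→Lot F ($148), Tanaka→Lot A ($170), Mendoza→Lot D ($145) — total 152+180+135+148+170+145 = $930.
Max-entry greedy (repeatedly take the single best remaining cell) gives $888, worse by 42.
Mendoza's own top lot is Lot C ($179), but forcing Mendoza→Lot C and reassigning the rest optimally gives only $894 — worse by 36.

Mendoza receives Lot D.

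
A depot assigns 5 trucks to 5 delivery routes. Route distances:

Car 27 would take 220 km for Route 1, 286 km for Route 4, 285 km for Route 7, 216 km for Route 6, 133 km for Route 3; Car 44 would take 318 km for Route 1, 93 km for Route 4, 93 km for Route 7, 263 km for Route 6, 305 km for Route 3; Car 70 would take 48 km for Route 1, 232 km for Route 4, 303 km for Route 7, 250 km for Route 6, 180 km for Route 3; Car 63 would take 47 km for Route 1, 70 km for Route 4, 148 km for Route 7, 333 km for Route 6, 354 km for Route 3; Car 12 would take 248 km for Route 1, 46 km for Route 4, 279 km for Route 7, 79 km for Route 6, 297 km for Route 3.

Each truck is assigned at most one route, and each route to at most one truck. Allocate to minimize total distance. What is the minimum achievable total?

Min total: 423 km

This is a one-to-one assignment (minimum-cost bipartite matching).
Optimal: Car 27→Route 3 (133 km), Car 44→Route 7 (93 km), Car 70→Route 1 (48 km), Car 63→Route 4 (70 km), Car 12→Route 6 (79 km) — total 133+93+48+70+79 = 423 km.
Row-greedy (each truck in turn takes its cheapest remaining route) gives 501 km, worse by 78.
Swapping Car 44↔Car 70 (Car 44→Route 1 318 km, Car 70→Route 7 303 km) adds 480.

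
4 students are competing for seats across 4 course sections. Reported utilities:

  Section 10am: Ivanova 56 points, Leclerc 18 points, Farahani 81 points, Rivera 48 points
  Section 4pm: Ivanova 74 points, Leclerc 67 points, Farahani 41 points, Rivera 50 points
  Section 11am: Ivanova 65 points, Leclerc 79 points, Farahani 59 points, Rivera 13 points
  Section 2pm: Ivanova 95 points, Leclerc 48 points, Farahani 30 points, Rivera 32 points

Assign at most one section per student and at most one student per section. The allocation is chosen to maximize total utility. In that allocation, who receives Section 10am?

Optimal: Ivanova→Section 2pm (95 points), Leclerc→Section 11am (79 points), Farahani→Section 10am (81 points), Rivera→Section 4pm (50 points) — total 95+79+81+50 = 305 points.
Column-greedy (each section in turn goes to its best remaining student) gives 266 points, worse by 39.
No other one-to-one assignment exceeds 305 points.

Farahani receives Section 10am.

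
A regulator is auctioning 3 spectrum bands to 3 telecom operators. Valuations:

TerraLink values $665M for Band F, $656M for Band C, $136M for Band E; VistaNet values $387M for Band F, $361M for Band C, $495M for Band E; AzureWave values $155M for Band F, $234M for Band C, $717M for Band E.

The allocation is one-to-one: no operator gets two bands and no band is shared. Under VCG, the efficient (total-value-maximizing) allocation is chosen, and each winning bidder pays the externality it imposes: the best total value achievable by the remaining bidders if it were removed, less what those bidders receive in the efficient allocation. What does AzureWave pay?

Efficient allocation: TerraLink→Band C ($656M), VistaNet→Band F ($387M), AzureWave→Band E ($717M); total welfare W = $1760M.
AzureWave receives Band E at value $717M, so the others get W − 717 = $1043M.
Without AzureWave: best allocation of the remaining 2 bidders over all 3 bands is TerraLink→Band F ($665M), VistaNet→Band E ($495M), total $1160M.
VCG payment = (others' best without AzureWave) − (others' welfare with AzureWave) = 1160 − 1043 = $117M.

AzureWave pays $117M.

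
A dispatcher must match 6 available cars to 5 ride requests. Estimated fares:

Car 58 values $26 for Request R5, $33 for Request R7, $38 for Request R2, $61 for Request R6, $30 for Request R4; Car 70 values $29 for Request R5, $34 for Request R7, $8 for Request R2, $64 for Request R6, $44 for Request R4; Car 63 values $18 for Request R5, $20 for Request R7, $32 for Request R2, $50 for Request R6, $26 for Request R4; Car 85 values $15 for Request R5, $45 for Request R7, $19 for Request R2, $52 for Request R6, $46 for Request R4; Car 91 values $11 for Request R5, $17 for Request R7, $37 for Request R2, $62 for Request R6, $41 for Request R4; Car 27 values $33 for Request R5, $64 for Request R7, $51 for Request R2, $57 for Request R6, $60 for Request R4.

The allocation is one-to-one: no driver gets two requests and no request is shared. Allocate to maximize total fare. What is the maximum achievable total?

Max total: $239

This is the linear assignment problem.
Optimal: Car 70→Request R5 ($29), Car 27→Request R7 ($64), Car 58→Request R2 ($38), Car 91→Request R6 ($62), Car 85→Request R4 ($46) — total 29+64+38+62+46 = $239.
Row-greedy (each driver in turn takes its best remaining request) gives $193, worse by 46.
Swapping Car 58↔Car 27 (Car 58→Request R7 $33, Car 27→Request R2 $51) loses 18.
Every other assignment is strictly worse.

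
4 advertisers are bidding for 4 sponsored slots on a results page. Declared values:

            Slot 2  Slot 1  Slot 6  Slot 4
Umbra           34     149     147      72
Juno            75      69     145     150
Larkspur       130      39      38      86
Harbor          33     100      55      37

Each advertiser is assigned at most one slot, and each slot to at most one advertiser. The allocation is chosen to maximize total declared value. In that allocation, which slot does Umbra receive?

Optimal: Umbra→Slot 6 ($147), Juno→Slot 4 ($150), Larkspur→Slot 2 ($130), Harbor→Slot 1 ($100) — total 147+150+130+100 = $527.
Max-entry greedy (repeatedly take the single best remaining cell) gives $484, worse by 43.
Next-best assignment: Umbra→Slot 1, Juno→Slot 4, Larkspur→Slot 2, Harbor→Slot 6 = $484.
Umbra's own top slot is Slot 1 ($149), but forcing Umbra→Slot 1 and reassigning the rest optimally gives only $484 — worse by 43.

Umbra receives Slot 6.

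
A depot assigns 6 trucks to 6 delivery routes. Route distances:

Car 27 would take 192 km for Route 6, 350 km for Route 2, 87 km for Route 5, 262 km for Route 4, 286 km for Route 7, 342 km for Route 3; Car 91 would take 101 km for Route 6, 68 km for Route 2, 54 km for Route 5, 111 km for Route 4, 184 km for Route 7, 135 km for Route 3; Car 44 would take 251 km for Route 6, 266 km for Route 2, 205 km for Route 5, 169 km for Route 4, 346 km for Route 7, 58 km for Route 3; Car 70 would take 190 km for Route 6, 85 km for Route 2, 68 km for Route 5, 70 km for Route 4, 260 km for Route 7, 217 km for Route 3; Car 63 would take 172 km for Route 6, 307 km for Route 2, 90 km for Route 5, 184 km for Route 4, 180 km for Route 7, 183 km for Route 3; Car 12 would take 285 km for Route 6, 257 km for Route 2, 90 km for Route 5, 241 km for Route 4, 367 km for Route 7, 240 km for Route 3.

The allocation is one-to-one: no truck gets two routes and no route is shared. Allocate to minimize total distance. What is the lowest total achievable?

Min total: 658 km

Optimal: Car 27→Route 6 (192 km), Car 91→Route 2 (68 km), Car 44→Route 3 (58 km), Car 70→Route 4 (70 km), Car 63→Route 7 (180 km), Car 12→Route 5 (90 km) — total 192+68+58+70+180+90 = 658 km.
Column-greedy (each route in turn goes to its cheapest remaining truck) gives 862 km, worse by 204.
Swapping Car 70↔Car 91 (Car 70→Route 2 85 km, Car 91→Route 4 111 km) adds 58.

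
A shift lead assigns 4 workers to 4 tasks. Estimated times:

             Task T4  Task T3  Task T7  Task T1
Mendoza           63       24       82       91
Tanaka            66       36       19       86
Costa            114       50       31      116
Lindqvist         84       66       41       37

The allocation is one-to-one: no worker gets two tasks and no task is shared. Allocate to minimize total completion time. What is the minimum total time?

Min total: 158 min

This is the linear assignment problem.
Optimal: Mendoza→Task T3 (24 min), Tanaka→Task T4 (66 min), Costa→Task T7 (31 min), Lindqvist→Task T1 (37 min) — total 24+66+31+37 = 158 min.
Column-greedy (each task in turn goes to its cheapest remaining worker) gives 167 min, worse by 9.
Next-best assignment: Mendoza→Task T4, Tanaka→Task T3, Costa→Task T7, Lindqvist→Task T1 = 167 min.
No other one-to-one assignment undercuts 158 min.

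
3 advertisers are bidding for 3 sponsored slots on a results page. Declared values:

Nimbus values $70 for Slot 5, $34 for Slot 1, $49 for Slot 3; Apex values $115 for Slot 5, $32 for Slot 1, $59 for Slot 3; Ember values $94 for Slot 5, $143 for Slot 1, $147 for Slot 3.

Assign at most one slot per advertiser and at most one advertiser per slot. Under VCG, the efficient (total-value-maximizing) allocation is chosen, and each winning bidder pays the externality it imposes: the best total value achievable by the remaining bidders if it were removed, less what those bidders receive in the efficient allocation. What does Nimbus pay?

Nimbus pays $4.

Efficient allocation: Nimbus→Slot 3 ($49), Apex→Slot 5 ($115), Ember→Slot 1 ($143); total welfare W = $307.
Nimbus receives Slot 3 at value $49, so the others get W − 49 = $258.
Without Nimbus: best allocation of the remaining 2 bidders over all 3 slots is Apex→Slot 5 ($115), Ember→Slot 3 ($147), total $262.
VCG payment = (others' best without Nimbus) − (others' welfare with Nimbus) = 262 − 258 = $4.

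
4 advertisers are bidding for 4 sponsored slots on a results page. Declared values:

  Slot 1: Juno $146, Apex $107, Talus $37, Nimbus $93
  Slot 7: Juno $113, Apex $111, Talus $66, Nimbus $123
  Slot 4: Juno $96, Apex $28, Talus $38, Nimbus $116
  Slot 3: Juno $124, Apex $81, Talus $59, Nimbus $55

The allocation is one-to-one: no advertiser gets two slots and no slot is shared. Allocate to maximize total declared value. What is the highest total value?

Max total: $432

Optimal: Juno→Slot 1 ($146), Apex→Slot 7 ($111), Talus→Slot 3 ($59), Nimbus→Slot 4 ($116) — total 146+111+59+116 = $432.
Max-entry greedy (repeatedly take the single best remaining cell) gives $388, worse by 44.
Next-best assignment: Juno→Slot 3, Apex→Slot 1, Talus→Slot 7, Nimbus→Slot 4 = $413.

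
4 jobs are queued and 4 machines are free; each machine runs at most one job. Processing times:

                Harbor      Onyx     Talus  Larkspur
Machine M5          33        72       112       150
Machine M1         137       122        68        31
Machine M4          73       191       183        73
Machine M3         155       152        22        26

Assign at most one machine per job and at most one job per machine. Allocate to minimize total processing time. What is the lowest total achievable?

Min total: 198 min

This is a one-to-one assignment (minimum-cost bipartite matching).
Optimal: Harbor→Machine M4 (73 min), Onyx→Machine M5 (72 min), Talus→Machine M3 (22 min), Larkspur→Machine M1 (31 min) — total 73+72+22+31 = 198 min.
Min-entry greedy (repeatedly take the single cheapest remaining cell) gives 277 min, worse by 79.
Next-best assignment: Harbor→Machine M4, Onyx→Machine M5, Talus→Machine M1, Larkspur→Machine M3 = 239 min.
No other one-to-one assignment undercuts 198 min.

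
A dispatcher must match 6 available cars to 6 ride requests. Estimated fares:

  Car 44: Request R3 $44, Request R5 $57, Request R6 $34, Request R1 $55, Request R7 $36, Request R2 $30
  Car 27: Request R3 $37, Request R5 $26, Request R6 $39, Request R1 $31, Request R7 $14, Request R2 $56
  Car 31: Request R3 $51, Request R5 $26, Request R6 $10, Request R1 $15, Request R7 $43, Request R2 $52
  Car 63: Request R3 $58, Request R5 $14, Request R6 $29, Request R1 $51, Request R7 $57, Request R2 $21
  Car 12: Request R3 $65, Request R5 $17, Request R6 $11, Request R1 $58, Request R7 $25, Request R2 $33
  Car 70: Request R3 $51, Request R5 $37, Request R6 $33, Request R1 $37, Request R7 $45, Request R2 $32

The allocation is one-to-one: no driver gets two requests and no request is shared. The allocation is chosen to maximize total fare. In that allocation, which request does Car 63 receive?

Car 63 receives Request R7.

Optimal: Car 44→Request R5 ($57), Car 27→Request R6 ($39), Car 31→Request R2 ($52), Car 63→Request R7 ($57), Car 12→Request R1 ($58), Car 70→Request R3 ($51) — total 57+39+52+57+58+51 = $314.
Row-greedy (each driver in turn takes its best remaining request) gives $312, worse by 2.
Car 63's own top request is Request R3 ($58), but forcing Car 63→Request R3 and reassigning the rest optimally gives only $309 — worse by 5.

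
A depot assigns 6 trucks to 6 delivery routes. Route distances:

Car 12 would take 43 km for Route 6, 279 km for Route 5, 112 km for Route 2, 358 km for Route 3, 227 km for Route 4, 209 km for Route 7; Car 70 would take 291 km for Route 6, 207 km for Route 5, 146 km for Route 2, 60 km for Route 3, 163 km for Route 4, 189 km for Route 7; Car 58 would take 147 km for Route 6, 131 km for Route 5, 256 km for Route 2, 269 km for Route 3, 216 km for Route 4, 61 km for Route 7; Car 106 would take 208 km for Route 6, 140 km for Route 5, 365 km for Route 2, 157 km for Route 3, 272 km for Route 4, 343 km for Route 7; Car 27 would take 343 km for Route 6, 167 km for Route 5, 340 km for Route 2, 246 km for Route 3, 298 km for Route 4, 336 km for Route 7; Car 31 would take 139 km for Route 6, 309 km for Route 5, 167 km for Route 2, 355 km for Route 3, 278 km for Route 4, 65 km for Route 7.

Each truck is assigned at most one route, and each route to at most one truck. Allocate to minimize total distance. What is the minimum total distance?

Treat this as an assignment problem: match each truck to one route.
Optimal: Car 12→Route 6 (43 km), Car 70→Route 4 (163 km), Car 58→Route 7 (61 km), Car 106→Route 3 (157 km), Car 27→Route 5 (167 km), Car 31→Route 2 (167 km) — total 43+163+61+157+167+167 = 758 km.
Column-greedy (each route in turn goes to its cheapest remaining truck) gives 1091 km, worse by 333.
Swapping Car 31↔Car 12 (Car 31→Route 6 139 km, Car 12→Route 2 112 km) adds 41.

Min total: 758 km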